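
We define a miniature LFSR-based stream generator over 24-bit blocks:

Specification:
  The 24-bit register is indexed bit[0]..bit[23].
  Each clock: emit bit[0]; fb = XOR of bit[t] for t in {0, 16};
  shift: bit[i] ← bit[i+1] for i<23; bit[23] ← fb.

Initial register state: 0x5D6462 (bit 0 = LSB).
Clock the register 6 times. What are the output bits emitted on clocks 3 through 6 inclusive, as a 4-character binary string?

0001

reg_0 = 0x5D6462
clock 1: out=0, reg = 0xAEB231
clock 2: out=1, reg = 0xD75918
clock 3: out=0, reg = 0xEBAC8C
clock 4: out=0, reg = 0xF5D646
clock 5: out=0, reg = 0xFAEB23
clock 6: out=1, reg = 0xFD7591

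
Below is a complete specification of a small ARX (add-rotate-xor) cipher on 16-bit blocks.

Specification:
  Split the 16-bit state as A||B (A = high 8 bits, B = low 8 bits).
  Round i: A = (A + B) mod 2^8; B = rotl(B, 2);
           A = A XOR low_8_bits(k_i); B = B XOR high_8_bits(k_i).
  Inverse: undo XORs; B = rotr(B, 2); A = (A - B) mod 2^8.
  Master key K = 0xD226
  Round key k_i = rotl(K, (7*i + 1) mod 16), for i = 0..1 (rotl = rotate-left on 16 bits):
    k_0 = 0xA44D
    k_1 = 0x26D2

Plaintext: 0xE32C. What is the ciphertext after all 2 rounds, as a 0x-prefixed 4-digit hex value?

0x8476

s_0 = plaintext = 0xE32C
s_1 = Round(s_0, k_0) = 0x4214
s_2 = Round(s_1, k_1) = 0x8476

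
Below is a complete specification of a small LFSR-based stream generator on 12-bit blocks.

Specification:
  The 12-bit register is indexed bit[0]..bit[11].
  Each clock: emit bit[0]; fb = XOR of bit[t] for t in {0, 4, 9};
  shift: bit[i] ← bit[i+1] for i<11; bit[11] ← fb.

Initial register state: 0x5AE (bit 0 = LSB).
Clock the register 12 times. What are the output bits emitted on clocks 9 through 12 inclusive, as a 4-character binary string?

1010

reg_0 = 0x5AE
clock 1: out=0, reg = 0x2D7
clock 2: out=1, reg = 0x96B
clock 3: out=1, reg = 0xCB5
clock 4: out=1, reg = 0x65A
clock 5: out=0, reg = 0x32D
clock 6: out=1, reg = 0x196
clock 7: out=0, reg = 0x8CB
clock 8: out=1, reg = 0xC65
clock 9: out=1, reg = 0xE32
clock 10: out=0, reg = 0x719
clock 11: out=1, reg = 0xB8C
clock 12: out=0, reg = 0xDC6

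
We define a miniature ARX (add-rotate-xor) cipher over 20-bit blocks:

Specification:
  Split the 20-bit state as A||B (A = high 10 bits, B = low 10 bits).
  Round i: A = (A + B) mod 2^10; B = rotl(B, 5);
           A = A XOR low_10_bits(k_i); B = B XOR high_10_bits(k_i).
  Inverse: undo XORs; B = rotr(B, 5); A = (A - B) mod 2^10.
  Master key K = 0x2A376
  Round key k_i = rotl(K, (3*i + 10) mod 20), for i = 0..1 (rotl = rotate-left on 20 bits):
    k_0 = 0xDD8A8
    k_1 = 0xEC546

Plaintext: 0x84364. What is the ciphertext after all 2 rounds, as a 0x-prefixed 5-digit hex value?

0x23E0E

s_0 = plaintext = 0x84364
s_1 = Round(s_0, k_0) = 0x773ED
s_2 = Round(s_1, k_1) = 0x23E0E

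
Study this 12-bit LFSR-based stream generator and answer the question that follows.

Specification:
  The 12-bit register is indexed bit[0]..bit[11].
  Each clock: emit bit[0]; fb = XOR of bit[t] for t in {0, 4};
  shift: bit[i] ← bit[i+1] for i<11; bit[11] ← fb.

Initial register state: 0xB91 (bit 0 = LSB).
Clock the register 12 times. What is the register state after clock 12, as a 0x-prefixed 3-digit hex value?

reg_0 = 0xB91
clock 1: out=1, reg = 0x5C8
clock 2: out=0, reg = 0x2E4
clock 3: out=0, reg = 0x172
clock 4: out=0, reg = 0x8B9
clock 5: out=1, reg = 0x45C
clock 6: out=0, reg = 0xA2E
clock 7: out=0, reg = 0x517
clock 8: out=1, reg = 0x28B
clock 9: out=1, reg = 0x945
clock 10: out=1, reg = 0xCA2
clock 11: out=0, reg = 0x651
clock 12: out=1, reg = 0x328

0x328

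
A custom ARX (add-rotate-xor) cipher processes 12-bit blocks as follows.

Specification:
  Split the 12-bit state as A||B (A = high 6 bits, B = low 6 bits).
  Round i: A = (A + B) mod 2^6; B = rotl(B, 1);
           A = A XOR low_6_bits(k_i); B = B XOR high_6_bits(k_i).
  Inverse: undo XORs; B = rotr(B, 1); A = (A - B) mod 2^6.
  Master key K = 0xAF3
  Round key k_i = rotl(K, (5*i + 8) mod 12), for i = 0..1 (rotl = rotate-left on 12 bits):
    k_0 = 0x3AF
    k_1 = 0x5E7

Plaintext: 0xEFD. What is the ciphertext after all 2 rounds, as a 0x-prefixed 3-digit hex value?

s_0 = plaintext = 0xEFD
s_1 = Round(s_0, k_0) = 0x5F5
s_2 = Round(s_1, k_1) = 0xAFC

0xAFC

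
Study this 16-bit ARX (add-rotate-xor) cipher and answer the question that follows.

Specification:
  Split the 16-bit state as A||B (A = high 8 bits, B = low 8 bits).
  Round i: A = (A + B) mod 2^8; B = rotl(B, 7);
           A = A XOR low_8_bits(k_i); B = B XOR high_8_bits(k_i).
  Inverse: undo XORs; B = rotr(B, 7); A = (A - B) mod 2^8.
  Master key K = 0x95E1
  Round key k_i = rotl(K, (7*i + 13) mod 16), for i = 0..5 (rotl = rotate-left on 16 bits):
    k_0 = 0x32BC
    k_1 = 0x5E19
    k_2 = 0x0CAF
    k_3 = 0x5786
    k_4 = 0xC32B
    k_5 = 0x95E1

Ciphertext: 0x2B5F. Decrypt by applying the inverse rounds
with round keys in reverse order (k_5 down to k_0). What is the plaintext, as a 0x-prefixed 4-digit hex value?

s_0 = ciphertext = 0x2B5F
s_1 = InvRound(s_0, k_5) = 0x3595
s_2 = InvRound(s_1, k_4) = 0x72AC
s_3 = InvRound(s_2, k_3) = 0xFDF7
s_4 = InvRound(s_3, k_2) = 0x5BF7
s_5 = InvRound(s_4, k_1) = 0xEF53
s_6 = InvRound(s_5, k_0) = 0x91C2

0x91C2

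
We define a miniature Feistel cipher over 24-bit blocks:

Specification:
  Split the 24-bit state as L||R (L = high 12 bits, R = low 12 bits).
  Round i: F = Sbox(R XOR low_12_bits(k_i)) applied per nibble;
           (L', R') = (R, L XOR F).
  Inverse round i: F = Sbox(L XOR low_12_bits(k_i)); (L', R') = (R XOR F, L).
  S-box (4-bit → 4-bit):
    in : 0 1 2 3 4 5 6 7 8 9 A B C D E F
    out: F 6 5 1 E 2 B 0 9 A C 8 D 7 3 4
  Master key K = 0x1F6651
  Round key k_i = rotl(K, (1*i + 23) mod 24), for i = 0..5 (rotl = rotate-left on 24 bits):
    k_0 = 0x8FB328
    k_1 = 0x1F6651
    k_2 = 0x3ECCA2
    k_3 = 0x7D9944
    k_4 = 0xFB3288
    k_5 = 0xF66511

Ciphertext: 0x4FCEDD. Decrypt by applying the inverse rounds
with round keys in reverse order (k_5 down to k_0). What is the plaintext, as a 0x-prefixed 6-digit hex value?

s_0 = ciphertext = 0x4FCEDD
s_1 = InvRound(s_0, k_5) = 0x8EA4FC
s_2 = InvRound(s_1, k_4) = 0x8498EA
s_3 = InvRound(s_2, k_3) = 0xE1D849
s_4 = InvRound(s_3, k_2) = 0xDCDE1D
s_5 = InvRound(s_4, k_1) = 0x6B0DCD
s_6 = InvRound(s_5, k_0) = 0xF646B0

0xF646B0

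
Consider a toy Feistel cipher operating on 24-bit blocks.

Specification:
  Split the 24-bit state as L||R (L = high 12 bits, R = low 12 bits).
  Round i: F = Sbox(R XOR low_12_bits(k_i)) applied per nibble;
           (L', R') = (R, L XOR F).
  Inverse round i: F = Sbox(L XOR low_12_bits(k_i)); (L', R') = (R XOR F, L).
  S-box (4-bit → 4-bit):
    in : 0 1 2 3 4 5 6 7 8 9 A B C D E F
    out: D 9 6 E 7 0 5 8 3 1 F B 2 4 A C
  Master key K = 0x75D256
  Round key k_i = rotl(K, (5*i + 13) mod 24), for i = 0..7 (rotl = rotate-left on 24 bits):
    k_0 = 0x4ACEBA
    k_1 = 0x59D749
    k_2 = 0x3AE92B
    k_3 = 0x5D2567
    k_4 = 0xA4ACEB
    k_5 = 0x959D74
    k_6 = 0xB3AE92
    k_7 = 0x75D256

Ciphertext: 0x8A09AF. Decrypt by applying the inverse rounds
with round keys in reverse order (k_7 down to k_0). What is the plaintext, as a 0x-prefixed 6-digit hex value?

0x1AB3FD

s_0 = ciphertext = 0x8A09AF
s_1 = InvRound(s_0, k_7) = 0x66A8A0
s_2 = InvRound(s_1, k_6) = 0xB6366A
s_3 = InvRound(s_2, k_5) = 0x3F2B63
s_4 = InvRound(s_3, k_4) = 0x7F23F2
s_5 = InvRound(s_4, k_3) = 0x5E27F2
s_6 = InvRound(s_5, k_2) = 0x5D35E2
s_7 = InvRound(s_6, k_1) = 0x3FD5D3
s_8 = InvRound(s_7, k_0) = 0x1AB3FD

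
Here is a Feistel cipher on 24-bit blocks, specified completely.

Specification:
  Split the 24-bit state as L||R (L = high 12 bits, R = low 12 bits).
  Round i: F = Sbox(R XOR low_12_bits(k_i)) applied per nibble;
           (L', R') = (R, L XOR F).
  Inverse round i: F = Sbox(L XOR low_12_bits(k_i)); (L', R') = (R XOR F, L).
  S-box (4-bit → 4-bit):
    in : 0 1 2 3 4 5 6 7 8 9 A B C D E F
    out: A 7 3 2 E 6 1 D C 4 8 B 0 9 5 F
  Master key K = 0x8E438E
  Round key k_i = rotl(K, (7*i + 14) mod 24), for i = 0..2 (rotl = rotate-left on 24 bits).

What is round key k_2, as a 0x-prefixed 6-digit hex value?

0xE438E8

K = 0x8E438E
k_0 = rotl(K, (7*0+14) mod 24) = rotl(K, 14) = 0xE3A390
k_1 = rotl(K, (7*1+14) mod 24) = rotl(K, 21) = 0xD1C871
k_2 = rotl(K, (7*2+14) mod 24) = rotl(K, 4) = 0xE438E8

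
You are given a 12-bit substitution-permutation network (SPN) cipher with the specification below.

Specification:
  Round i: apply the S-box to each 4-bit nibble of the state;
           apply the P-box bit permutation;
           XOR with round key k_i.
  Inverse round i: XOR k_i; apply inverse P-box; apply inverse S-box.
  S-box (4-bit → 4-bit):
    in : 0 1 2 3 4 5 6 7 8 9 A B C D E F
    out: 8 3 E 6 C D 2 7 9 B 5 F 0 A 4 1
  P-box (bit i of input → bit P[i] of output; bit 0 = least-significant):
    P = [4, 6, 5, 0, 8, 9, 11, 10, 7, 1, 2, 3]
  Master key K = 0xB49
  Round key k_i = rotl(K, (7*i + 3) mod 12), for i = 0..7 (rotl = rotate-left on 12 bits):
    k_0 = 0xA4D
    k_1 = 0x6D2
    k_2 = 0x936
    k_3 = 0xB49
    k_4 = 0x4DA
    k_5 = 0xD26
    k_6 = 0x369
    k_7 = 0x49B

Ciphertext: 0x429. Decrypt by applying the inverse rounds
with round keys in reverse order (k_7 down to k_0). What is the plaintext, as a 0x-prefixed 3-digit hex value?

0xBB8

s_0 = ciphertext = 0x429
s_1 = InvRound(s_0, k_7) = 0x1CA
s_2 = InvRound(s_1, k_6) = 0x164
s_3 = InvRound(s_2, k_5) = 0x646
s_4 = InvRound(s_3, k_4) = 0x56F
s_5 = InvRound(s_4, k_3) = 0x32E
s_6 = InvRound(s_5, k_2) = 0x03F
s_7 = InvRound(s_6, k_1) = 0x5D2
s_8 = InvRound(s_7, k_0) = 0xBB8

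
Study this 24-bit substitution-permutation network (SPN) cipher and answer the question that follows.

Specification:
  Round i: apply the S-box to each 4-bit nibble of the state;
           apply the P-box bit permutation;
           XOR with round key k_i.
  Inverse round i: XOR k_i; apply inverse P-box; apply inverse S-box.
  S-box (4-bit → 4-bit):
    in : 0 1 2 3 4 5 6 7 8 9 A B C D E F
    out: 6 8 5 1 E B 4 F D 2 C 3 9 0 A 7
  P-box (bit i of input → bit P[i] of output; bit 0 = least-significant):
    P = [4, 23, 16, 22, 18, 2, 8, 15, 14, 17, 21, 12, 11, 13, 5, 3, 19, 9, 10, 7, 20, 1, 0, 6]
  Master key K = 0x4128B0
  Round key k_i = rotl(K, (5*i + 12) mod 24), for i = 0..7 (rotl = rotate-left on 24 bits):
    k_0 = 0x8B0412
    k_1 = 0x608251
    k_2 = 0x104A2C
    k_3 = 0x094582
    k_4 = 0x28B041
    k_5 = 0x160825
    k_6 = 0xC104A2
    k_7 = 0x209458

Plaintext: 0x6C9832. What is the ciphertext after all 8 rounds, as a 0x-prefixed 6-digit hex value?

s_0 = plaintext = 0x6C9832
s_1 = Round(s_0, k_0) = 0xA67483
s_2 = Round(s_1, k_1) = 0x463F28
s_3 = Round(s_2, k_2) = 0x77077F
s_4 = Round(s_3, k_3) = 0xB6B275
s_5 = Round(s_4, k_4) = 0xDC5D57
s_6 = Round(s_5, k_5) = 0xDBA0B9
s_7 = Round(s_6, k_6) = 0x6F068E
s_8 = Round(s_7, k_7) = 0xCC3379

0xCC3379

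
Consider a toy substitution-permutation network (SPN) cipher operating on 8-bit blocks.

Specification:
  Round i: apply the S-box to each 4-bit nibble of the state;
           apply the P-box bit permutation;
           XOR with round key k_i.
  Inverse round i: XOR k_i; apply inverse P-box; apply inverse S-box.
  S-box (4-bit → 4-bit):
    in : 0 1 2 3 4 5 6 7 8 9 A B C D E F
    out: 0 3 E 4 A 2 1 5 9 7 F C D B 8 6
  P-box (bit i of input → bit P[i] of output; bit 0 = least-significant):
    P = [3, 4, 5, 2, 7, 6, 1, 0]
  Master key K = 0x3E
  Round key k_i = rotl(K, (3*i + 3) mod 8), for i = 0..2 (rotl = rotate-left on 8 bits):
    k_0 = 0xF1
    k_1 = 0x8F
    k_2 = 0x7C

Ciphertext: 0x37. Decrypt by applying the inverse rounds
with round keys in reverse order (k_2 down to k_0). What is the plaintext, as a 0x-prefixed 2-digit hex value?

s_0 = ciphertext = 0x37
s_1 = InvRound(s_0, k_2) = 0x26
s_2 = InvRound(s_1, k_1) = 0x87
s_3 = InvRound(s_2, k_0) = 0xF2

0xF2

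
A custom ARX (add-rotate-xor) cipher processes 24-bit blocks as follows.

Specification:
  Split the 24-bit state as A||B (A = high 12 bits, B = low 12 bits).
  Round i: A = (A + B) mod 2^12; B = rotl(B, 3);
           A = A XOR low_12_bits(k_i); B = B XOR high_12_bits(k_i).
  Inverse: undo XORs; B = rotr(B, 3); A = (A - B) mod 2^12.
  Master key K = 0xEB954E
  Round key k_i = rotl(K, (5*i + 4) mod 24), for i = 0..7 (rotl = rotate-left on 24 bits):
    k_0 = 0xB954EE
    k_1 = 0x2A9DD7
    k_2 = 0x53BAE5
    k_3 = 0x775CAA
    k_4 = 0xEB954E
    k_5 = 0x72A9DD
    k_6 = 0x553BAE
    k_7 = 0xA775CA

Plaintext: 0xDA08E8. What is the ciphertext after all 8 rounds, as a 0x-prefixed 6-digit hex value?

s_0 = plaintext = 0xDA08E8
s_1 = Round(s_0, k_0) = 0x266CD1
s_2 = Round(s_1, k_1) = 0x2E0427
s_3 = Round(s_2, k_2) = 0xDE2401
s_4 = Round(s_3, k_3) = 0xD4977F
s_5 = Round(s_4, k_4) = 0x186542
s_6 = Round(s_5, k_5) = 0xF15D38
s_7 = Round(s_6, k_6) = 0x7E3C95
s_8 = Round(s_7, k_7) = 0x1B2ED9

0x1B2ED9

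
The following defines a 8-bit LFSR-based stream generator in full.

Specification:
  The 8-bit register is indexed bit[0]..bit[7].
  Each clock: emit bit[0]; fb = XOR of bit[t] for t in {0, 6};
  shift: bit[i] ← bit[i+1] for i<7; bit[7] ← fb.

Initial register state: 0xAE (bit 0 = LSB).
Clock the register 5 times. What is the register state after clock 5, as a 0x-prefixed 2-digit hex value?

0xE5

reg_0 = 0xAE
clock 1: out=0, reg = 0x57
clock 2: out=1, reg = 0x2B
clock 3: out=1, reg = 0x95
clock 4: out=1, reg = 0xCA
clock 5: out=0, reg = 0xE5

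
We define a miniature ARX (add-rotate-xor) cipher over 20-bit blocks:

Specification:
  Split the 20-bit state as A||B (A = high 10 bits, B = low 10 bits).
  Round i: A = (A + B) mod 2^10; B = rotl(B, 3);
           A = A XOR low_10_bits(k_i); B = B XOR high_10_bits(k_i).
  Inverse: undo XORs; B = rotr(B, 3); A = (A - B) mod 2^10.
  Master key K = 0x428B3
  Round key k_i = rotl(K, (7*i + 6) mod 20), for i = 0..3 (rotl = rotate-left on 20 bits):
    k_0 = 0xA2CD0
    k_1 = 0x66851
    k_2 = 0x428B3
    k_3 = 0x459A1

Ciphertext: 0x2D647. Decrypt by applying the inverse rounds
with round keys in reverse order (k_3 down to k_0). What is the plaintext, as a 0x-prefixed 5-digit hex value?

0x147B7

s_0 = ciphertext = 0x2D647
s_1 = InvRound(s_0, k_3) = 0x0A8EA
s_2 = InvRound(s_1, k_2) = 0x1743C
s_3 = InvRound(s_2, k_1) = 0x36334
s_4 = InvRound(s_3, k_0) = 0x147B7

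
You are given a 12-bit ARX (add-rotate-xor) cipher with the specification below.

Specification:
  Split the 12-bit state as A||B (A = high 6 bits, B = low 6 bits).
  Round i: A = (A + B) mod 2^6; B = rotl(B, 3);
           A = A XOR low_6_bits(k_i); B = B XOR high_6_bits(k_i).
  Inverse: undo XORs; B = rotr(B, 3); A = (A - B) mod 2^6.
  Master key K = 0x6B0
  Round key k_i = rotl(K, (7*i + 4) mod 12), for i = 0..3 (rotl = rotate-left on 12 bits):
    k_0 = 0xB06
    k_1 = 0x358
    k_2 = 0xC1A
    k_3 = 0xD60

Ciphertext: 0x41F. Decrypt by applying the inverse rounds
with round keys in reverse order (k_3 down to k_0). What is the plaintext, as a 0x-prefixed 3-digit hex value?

s_0 = ciphertext = 0x41F
s_1 = InvRound(s_0, k_3) = 0x6D5
s_2 = InvRound(s_1, k_2) = 0x56C
s_3 = InvRound(s_2, k_1) = 0x04C
s_4 = InvRound(s_3, k_0) = 0x0C4

0x0C4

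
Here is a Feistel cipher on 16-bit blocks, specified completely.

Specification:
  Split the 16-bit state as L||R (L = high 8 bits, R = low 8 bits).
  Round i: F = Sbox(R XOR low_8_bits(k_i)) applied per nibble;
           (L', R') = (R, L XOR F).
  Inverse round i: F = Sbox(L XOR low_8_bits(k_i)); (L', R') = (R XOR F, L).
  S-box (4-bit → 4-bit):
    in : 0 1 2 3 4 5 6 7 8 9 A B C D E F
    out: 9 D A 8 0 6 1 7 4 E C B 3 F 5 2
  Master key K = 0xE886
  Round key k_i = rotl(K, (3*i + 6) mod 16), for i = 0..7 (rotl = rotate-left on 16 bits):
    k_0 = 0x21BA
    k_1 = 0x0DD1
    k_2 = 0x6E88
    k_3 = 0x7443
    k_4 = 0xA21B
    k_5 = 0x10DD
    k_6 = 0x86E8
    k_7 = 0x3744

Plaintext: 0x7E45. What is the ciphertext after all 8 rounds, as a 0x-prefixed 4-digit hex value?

s_0 = plaintext = 0x7E45
s_1 = Round(s_0, k_0) = 0x455C
s_2 = Round(s_1, k_1) = 0x5C0A
s_3 = Round(s_2, k_2) = 0x0A16
s_4 = Round(s_3, k_3) = 0x166C
s_5 = Round(s_4, k_4) = 0x6C61
s_6 = Round(s_5, k_5) = 0x61DF
s_7 = Round(s_6, k_6) = 0xDFE6
s_8 = Round(s_7, k_7) = 0xE615

0xE615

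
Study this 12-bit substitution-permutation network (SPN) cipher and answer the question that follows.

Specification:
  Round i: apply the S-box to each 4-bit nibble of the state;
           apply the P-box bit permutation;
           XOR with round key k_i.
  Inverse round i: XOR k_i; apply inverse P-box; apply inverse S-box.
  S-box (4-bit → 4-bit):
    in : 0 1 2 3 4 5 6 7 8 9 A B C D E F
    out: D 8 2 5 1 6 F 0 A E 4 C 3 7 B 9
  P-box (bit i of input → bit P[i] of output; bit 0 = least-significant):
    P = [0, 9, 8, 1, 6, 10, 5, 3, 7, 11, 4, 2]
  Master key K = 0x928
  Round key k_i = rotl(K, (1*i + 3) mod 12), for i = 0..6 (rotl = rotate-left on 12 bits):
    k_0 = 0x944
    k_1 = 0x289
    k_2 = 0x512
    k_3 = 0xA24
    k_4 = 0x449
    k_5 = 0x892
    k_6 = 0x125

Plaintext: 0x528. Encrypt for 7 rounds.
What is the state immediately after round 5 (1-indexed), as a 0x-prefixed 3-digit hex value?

s_0 = plaintext = 0x528
s_1 = Round(s_0, k_0) = 0x756
s_2 = Round(s_1, k_1) = 0x5AA
s_3 = Round(s_2, k_2) = 0xC22
s_4 = Round(s_3, k_3) = 0x4A4
s_5 = Round(s_4, k_4) = 0x4E8
s_6 = Round(s_5, k_5) = 0xE58
s_7 = Round(s_6, k_6) = 0xF83

0x4E8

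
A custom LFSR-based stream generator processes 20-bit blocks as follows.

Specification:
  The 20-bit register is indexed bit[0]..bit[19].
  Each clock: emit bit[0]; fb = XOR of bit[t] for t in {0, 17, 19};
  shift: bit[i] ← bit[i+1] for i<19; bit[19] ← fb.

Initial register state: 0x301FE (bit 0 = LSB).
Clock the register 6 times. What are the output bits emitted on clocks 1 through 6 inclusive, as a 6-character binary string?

011111

reg_0 = 0x301FE
clock 1: out=0, reg = 0x980FF
clock 2: out=1, reg = 0x4C07F
clock 3: out=1, reg = 0xA603F
clock 4: out=1, reg = 0xD301F
clock 5: out=1, reg = 0x6980F
clock 6: out=1, reg = 0x34C07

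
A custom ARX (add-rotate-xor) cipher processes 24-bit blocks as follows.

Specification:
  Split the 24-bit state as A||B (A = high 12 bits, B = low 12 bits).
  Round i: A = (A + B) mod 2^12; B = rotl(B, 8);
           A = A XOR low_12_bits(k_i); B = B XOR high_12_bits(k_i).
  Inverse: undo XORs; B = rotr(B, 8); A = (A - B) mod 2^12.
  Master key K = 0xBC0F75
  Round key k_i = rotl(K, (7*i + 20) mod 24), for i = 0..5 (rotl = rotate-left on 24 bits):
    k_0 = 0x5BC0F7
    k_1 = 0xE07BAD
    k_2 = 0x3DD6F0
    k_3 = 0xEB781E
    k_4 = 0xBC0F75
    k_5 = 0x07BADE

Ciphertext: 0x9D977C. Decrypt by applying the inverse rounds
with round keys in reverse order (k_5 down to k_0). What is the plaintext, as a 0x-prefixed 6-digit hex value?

s_0 = ciphertext = 0x9D977C
s_1 = InvRound(s_0, k_5) = 0x290077
s_2 = InvRound(s_1, k_4) = 0x26AB7B
s_3 = InvRound(s_2, k_3) = 0xDAFCC5
s_4 = InvRound(s_3, k_2) = 0x9D018F
s_5 = InvRound(s_4, k_1) = 0x9EE88F
s_6 = InvRound(s_5, k_0) = 0x5DC33D

0x5DC33D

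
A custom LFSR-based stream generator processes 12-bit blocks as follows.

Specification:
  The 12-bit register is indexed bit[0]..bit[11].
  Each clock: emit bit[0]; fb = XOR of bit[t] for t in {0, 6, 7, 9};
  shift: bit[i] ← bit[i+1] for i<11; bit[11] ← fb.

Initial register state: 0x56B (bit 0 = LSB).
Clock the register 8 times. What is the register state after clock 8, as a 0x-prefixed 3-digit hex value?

0x065

reg_0 = 0x56B
clock 1: out=1, reg = 0x2B5
clock 2: out=1, reg = 0x95A
clock 3: out=0, reg = 0xCAD
clock 4: out=1, reg = 0x656
clock 5: out=0, reg = 0x32B
clock 6: out=1, reg = 0x195
clock 7: out=1, reg = 0x0CA
clock 8: out=0, reg = 0x065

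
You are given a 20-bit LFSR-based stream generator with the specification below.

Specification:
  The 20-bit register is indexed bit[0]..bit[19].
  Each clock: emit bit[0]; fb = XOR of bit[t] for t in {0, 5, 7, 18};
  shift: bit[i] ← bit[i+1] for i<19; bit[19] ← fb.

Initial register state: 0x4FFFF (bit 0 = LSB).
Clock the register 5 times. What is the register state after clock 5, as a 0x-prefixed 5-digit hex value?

reg_0 = 0x4FFFF
clock 1: out=1, reg = 0x27FFF
clock 2: out=1, reg = 0x93FFF
clock 3: out=1, reg = 0xC9FFF
clock 4: out=1, reg = 0x64FFF
clock 5: out=1, reg = 0x327FF

0x327FF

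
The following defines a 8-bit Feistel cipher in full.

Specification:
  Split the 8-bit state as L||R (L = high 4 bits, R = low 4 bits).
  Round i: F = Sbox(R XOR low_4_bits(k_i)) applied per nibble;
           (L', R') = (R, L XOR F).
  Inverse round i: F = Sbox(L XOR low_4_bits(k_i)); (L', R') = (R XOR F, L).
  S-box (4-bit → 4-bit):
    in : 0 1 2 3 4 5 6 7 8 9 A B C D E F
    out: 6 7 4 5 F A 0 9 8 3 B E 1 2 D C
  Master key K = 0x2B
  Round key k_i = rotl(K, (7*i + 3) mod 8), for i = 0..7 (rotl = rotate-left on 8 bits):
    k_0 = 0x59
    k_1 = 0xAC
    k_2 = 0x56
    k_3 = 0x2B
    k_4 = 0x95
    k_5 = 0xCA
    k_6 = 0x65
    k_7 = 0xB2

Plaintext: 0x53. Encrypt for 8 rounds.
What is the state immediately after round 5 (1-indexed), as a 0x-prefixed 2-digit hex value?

s_0 = plaintext = 0x53
s_1 = Round(s_0, k_0) = 0x3E
s_2 = Round(s_1, k_1) = 0xE7
s_3 = Round(s_2, k_2) = 0x79
s_4 = Round(s_3, k_3) = 0x93
s_5 = Round(s_4, k_4) = 0x39
s_6 = Round(s_5, k_5) = 0x96
s_7 = Round(s_6, k_6) = 0x6C
s_8 = Round(s_7, k_7) = 0xCB

0x39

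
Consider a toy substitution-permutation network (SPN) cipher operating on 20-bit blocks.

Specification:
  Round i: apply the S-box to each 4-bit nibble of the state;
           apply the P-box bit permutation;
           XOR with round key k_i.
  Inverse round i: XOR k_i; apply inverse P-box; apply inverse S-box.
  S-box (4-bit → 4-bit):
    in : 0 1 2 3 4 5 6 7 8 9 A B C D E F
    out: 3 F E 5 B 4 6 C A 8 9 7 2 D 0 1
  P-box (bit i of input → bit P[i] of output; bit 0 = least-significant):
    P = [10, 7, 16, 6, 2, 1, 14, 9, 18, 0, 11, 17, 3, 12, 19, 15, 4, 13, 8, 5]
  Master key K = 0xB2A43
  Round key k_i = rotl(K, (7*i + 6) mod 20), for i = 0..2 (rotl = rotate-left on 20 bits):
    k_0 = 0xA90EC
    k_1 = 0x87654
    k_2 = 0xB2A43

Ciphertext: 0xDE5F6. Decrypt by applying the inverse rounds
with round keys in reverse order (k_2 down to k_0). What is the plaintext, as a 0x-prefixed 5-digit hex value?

0xD5B4F

s_0 = ciphertext = 0xDE5F6
s_1 = InvRound(s_0, k_2) = 0xD91D0
s_2 = InvRound(s_1, k_1) = 0x69FDB
s_3 = InvRound(s_2, k_0) = 0xD5B4F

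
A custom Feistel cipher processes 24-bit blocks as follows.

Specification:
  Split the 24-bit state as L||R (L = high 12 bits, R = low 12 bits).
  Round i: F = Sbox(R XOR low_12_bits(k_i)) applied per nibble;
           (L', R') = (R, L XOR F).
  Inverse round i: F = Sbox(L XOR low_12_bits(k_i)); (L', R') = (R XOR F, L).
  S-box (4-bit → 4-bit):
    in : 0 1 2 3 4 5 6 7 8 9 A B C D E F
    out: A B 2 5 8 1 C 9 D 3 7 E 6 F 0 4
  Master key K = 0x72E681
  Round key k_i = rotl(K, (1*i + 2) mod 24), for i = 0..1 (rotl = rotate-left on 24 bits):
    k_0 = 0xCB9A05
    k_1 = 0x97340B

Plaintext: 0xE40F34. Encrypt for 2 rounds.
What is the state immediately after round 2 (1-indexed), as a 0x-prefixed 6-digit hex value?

s_0 = plaintext = 0xE40F34
s_1 = Round(s_0, k_0) = 0xF34F1B
s_2 = Round(s_1, k_1) = 0xF1B18E

0xF1B18E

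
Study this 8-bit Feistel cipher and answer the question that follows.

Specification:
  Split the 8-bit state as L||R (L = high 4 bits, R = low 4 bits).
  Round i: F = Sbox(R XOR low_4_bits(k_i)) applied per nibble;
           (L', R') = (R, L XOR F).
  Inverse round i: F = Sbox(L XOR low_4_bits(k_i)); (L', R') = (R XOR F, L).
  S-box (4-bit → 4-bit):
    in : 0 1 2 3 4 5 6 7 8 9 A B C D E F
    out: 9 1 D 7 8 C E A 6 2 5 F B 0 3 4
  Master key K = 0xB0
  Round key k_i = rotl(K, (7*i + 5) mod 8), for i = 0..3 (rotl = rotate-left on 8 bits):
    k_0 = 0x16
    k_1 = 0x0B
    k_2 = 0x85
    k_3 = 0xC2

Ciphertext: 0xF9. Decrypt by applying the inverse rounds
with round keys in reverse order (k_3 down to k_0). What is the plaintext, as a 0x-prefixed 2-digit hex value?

s_0 = ciphertext = 0xF9
s_1 = InvRound(s_0, k_3) = 0x9F
s_2 = InvRound(s_1, k_2) = 0x49
s_3 = InvRound(s_2, k_1) = 0xD4
s_4 = InvRound(s_3, k_0) = 0xBD

0xBD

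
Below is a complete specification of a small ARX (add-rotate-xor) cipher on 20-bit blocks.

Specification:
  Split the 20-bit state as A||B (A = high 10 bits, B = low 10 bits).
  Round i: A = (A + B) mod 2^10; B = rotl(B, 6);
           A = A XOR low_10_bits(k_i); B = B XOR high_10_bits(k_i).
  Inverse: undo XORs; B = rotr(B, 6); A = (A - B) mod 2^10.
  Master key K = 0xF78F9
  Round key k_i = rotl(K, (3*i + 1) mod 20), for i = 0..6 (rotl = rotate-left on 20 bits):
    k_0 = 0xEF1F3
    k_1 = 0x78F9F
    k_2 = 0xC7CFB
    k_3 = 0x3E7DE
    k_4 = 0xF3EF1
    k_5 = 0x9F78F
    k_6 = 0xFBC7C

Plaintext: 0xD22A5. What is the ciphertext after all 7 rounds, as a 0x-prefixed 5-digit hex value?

s_0 = plaintext = 0xD22A5
s_1 = Round(s_0, k_0) = 0x07AD6
s_2 = Round(s_1, k_1) = 0x5AC4E
s_3 = Round(s_2, k_2) = 0x5089B
s_4 = Round(s_3, k_3) = 0x80E30
s_5 = Round(s_4, k_4) = 0xB0BEC
s_6 = Round(s_5, k_5) = 0x48543
s_7 = Round(s_6, k_6) = 0x8633B

0x8633B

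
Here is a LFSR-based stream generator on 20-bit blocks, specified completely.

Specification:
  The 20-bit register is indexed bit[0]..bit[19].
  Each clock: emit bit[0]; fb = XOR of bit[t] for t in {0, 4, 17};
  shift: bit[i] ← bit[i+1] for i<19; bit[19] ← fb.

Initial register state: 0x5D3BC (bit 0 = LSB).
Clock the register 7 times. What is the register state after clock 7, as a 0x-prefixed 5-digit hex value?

reg_0 = 0x5D3BC
clock 1: out=0, reg = 0xAE9DE
clock 2: out=0, reg = 0x574EF
clock 3: out=1, reg = 0xABA77
clock 4: out=1, reg = 0xD5D3B
clock 5: out=1, reg = 0x6AE9D
clock 6: out=1, reg = 0xB574E
clock 7: out=0, reg = 0xDABA7

0xDABA7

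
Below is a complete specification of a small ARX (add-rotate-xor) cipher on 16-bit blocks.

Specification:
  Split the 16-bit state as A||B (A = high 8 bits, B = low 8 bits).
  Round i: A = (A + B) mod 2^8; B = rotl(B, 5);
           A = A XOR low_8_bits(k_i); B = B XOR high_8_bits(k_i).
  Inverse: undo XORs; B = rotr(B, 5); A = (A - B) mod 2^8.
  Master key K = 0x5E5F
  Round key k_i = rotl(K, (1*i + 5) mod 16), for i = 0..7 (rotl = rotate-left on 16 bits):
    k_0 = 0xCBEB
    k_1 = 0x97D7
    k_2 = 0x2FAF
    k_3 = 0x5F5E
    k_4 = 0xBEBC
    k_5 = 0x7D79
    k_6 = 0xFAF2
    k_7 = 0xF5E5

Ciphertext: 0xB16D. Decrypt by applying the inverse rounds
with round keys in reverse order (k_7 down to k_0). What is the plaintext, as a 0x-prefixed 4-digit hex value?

0x277D

s_0 = ciphertext = 0xB16D
s_1 = InvRound(s_0, k_7) = 0x90C4
s_2 = InvRound(s_1, k_6) = 0x71F1
s_3 = InvRound(s_2, k_5) = 0xA464
s_4 = InvRound(s_3, k_4) = 0x42D6
s_5 = InvRound(s_4, k_3) = 0xD04C
s_6 = InvRound(s_5, k_2) = 0x641B
s_7 = InvRound(s_6, k_1) = 0x4F64
s_8 = InvRound(s_7, k_0) = 0x277D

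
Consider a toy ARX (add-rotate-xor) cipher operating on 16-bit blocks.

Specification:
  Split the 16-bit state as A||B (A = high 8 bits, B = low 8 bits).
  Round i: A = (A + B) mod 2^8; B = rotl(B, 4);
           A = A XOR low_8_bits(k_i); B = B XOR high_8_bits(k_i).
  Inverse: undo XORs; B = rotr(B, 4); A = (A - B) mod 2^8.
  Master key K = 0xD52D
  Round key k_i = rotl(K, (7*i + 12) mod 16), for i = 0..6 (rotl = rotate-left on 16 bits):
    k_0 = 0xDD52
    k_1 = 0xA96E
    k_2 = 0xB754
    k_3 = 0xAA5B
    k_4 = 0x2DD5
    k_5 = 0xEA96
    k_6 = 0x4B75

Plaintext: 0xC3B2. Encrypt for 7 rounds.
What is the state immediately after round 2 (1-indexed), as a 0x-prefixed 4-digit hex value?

s_0 = plaintext = 0xC3B2
s_1 = Round(s_0, k_0) = 0x27F6
s_2 = Round(s_1, k_1) = 0x73C6
s_3 = Round(s_2, k_2) = 0x6DDB
s_4 = Round(s_3, k_3) = 0x1317
s_5 = Round(s_4, k_4) = 0xFF5C
s_6 = Round(s_5, k_5) = 0xCD2F
s_7 = Round(s_6, k_6) = 0x89B9

0x73C6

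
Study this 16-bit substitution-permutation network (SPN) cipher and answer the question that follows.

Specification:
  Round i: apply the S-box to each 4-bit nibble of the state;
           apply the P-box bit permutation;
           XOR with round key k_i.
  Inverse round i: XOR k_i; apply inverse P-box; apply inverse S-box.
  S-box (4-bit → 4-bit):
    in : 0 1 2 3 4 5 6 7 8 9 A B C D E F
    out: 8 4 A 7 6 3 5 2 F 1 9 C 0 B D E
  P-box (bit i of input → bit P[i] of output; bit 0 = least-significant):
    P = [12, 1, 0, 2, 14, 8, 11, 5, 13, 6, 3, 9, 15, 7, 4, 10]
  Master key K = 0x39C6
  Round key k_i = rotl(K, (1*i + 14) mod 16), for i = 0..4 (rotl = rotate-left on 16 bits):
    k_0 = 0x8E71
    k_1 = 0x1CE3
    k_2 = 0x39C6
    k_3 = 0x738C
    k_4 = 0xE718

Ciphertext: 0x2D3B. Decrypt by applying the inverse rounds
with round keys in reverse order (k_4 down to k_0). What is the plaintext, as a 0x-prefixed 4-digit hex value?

0xE194

s_0 = ciphertext = 0x2D3B
s_1 = InvRound(s_0, k_4) = 0x90E4
s_2 = InvRound(s_1, k_3) = 0x98DC
s_3 = InvRound(s_2, k_2) = 0x6677
s_4 = InvRound(s_3, k_1) = 0x4A6A
s_5 = InvRound(s_4, k_0) = 0xE194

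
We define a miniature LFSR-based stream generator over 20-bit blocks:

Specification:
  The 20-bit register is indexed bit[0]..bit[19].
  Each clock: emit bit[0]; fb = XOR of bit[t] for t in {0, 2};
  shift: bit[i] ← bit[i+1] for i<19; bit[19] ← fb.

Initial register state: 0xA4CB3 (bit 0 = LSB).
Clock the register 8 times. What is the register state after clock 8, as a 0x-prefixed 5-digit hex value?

0x9FA4C

reg_0 = 0xA4CB3
clock 1: out=1, reg = 0xD2659
clock 2: out=1, reg = 0xE932C
clock 3: out=0, reg = 0xF4996
clock 4: out=0, reg = 0xFA4CB
clock 5: out=1, reg = 0xFD265
clock 6: out=1, reg = 0x7E932
clock 7: out=0, reg = 0x3F499
clock 8: out=1, reg = 0x9FA4C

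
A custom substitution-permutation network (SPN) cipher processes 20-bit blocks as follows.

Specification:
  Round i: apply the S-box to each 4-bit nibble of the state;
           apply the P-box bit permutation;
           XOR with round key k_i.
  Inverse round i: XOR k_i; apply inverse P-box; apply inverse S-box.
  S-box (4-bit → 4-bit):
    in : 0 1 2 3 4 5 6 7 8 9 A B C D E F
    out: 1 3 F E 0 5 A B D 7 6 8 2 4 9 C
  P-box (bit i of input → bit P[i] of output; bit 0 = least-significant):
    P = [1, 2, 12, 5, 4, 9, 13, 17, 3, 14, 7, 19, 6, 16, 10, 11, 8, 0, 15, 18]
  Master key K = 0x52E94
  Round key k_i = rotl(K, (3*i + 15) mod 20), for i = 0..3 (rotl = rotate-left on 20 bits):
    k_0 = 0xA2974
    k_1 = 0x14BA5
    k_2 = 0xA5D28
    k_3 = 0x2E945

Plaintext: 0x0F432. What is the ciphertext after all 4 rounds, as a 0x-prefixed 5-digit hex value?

0x1559C

s_0 = plaintext = 0x0F432
s_1 = Round(s_0, k_0) = 0x81652
s_2 = Round(s_1, k_1) = 0xCBAD3
s_3 = Round(s_2, k_2) = 0xA258D
s_4 = Round(s_3, k_3) = 0x1559C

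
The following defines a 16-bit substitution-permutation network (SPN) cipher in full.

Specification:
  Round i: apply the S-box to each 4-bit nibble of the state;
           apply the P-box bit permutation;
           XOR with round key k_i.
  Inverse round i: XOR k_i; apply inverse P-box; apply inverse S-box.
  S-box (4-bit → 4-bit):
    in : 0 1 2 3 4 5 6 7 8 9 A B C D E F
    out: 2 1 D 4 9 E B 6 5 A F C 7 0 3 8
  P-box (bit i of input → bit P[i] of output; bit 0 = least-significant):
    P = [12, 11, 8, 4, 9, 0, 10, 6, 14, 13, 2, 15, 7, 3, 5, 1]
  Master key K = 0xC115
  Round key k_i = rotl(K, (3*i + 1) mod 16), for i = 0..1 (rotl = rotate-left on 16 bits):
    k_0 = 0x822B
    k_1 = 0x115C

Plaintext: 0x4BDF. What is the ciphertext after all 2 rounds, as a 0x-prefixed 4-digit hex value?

0xD510

s_0 = plaintext = 0x4BDF
s_1 = Round(s_0, k_0) = 0x02BD
s_2 = Round(s_1, k_1) = 0xD510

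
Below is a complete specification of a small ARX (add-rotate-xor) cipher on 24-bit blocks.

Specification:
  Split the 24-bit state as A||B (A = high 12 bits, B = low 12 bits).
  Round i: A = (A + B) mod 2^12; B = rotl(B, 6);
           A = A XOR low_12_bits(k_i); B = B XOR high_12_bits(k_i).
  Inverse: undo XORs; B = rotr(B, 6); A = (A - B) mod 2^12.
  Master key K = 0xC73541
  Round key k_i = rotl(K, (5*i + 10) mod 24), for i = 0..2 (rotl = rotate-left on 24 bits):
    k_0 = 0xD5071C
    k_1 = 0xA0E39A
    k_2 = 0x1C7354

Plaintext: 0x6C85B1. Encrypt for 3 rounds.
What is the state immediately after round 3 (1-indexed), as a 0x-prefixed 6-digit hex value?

0x82F369

s_0 = plaintext = 0x6C85B1
s_1 = Round(s_0, k_0) = 0xB65106
s_2 = Round(s_1, k_1) = 0xFF1B8A
s_3 = Round(s_2, k_2) = 0x82F369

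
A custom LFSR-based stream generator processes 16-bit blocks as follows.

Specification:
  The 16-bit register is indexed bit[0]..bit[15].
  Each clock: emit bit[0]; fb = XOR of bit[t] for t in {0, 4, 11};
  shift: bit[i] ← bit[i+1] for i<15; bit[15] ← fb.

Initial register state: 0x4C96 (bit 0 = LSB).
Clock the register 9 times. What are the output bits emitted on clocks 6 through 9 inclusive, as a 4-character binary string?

reg_0 = 0x4C96
clock 1: out=0, reg = 0x264B
clock 2: out=1, reg = 0x9325
clock 3: out=1, reg = 0xC992
clock 4: out=0, reg = 0x64C9
clock 5: out=1, reg = 0xB264
clock 6: out=0, reg = 0x5932
clock 7: out=0, reg = 0x2C99
clock 8: out=1, reg = 0x964C
clock 9: out=0, reg = 0x4B26

0010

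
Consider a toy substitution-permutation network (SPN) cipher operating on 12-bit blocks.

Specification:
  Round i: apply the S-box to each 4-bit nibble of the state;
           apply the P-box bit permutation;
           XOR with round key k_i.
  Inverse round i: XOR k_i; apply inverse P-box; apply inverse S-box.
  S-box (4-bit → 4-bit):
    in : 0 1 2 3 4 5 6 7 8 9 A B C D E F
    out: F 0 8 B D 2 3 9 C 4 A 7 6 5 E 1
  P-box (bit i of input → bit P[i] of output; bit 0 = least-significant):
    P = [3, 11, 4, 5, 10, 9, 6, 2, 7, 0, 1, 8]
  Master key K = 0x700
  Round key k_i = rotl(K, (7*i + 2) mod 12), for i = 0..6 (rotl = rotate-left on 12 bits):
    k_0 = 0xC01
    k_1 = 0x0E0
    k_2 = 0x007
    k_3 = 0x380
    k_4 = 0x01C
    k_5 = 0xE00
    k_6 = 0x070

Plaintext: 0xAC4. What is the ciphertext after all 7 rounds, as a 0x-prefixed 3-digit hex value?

0xDF0

s_0 = plaintext = 0xAC4
s_1 = Round(s_0, k_0) = 0xF78
s_2 = Round(s_1, k_1) = 0x454
s_3 = Round(s_2, k_2) = 0x3BD
s_4 = Round(s_3, k_3) = 0x459
s_5 = Round(s_4, k_4) = 0x38E
s_6 = Round(s_5, k_5) = 0x7F5
s_7 = Round(s_6, k_6) = 0xDF0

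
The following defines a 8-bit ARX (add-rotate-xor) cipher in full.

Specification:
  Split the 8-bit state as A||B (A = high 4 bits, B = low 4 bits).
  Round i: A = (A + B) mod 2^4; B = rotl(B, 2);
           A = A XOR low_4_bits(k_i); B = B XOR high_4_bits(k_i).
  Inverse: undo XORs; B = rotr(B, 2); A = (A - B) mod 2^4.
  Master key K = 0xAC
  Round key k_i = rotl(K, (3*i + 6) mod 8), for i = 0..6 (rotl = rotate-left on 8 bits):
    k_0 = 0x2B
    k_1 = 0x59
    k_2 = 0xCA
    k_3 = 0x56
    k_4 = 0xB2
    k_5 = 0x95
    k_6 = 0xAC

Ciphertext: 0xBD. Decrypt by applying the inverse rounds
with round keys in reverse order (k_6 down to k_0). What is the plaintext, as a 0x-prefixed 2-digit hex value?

s_0 = ciphertext = 0xBD
s_1 = InvRound(s_0, k_6) = 0xAD
s_2 = InvRound(s_1, k_5) = 0xE1
s_3 = InvRound(s_2, k_4) = 0x2A
s_4 = InvRound(s_3, k_3) = 0x5F
s_5 = InvRound(s_4, k_2) = 0x3C
s_6 = InvRound(s_5, k_1) = 0x46
s_7 = InvRound(s_6, k_0) = 0xE1

0xE1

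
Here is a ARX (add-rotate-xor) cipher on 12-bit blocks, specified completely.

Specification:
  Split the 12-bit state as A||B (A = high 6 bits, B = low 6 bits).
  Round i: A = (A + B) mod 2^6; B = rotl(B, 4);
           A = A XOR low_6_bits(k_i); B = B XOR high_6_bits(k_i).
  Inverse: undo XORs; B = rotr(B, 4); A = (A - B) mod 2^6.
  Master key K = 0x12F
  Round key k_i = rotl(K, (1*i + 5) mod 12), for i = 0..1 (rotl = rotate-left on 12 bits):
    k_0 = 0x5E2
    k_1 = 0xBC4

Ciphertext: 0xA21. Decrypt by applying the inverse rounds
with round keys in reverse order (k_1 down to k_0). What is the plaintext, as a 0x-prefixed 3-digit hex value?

0x63E

s_0 = ciphertext = 0xA21
s_1 = InvRound(s_0, k_1) = 0xD38
s_2 = InvRound(s_1, k_0) = 0x63E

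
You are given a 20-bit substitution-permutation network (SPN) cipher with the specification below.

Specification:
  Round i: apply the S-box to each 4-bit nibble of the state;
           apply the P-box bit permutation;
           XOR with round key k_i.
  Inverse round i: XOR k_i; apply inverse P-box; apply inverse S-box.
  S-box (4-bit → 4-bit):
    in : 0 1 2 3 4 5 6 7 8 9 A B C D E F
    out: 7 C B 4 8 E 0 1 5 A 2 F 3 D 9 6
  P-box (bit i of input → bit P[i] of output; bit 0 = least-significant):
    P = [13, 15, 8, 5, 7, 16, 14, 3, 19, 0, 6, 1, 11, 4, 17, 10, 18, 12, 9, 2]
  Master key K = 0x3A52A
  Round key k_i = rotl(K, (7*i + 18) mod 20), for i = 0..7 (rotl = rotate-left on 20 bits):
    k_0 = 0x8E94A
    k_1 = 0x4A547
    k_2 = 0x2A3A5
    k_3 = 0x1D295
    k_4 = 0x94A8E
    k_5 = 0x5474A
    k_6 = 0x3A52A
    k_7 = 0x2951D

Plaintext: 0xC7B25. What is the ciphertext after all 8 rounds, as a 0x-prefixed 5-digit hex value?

s_0 = plaintext = 0xC7B25
s_1 = Round(s_0, k_0) = 0x570A1
s_2 = Round(s_1, k_1) = 0xDBE22
s_3 = Round(s_2, k_2) = 0xD0D1B
s_4 = Round(s_3, k_3) = 0xF39EB
s_5 = Round(s_4, k_4) = 0xBF925
s_6 = Round(s_5, k_5) = 0x2D4F5
s_7 = Round(s_6, k_6) = 0x4780C
s_8 = Round(s_7, k_7) = 0xB7DD9

0xB7DD9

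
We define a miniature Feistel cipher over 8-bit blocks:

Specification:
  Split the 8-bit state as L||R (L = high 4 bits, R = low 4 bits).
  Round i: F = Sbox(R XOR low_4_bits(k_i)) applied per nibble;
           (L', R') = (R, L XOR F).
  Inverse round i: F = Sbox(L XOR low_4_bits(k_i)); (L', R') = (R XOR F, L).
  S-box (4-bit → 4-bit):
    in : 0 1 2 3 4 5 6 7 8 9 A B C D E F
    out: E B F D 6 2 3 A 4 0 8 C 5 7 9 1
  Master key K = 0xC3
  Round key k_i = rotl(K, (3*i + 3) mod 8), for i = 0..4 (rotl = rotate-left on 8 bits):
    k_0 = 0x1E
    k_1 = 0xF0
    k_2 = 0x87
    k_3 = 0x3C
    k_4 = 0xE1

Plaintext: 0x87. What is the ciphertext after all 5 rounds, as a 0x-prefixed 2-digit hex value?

s_0 = plaintext = 0x87
s_1 = Round(s_0, k_0) = 0x78
s_2 = Round(s_1, k_1) = 0x83
s_3 = Round(s_2, k_2) = 0x3E
s_4 = Round(s_3, k_3) = 0xEC
s_5 = Round(s_4, k_4) = 0xC9

0xC9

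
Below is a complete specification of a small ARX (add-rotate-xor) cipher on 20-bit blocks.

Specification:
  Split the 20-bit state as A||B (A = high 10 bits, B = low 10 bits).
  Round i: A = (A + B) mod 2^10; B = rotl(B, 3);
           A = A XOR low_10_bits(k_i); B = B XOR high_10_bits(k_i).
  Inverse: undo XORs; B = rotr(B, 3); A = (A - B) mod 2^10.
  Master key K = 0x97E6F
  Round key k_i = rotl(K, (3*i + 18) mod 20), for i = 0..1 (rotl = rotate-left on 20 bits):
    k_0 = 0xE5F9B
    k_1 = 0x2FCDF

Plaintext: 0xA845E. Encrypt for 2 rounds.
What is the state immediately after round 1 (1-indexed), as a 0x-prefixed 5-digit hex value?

0x59167

s_0 = plaintext = 0xA845E
s_1 = Round(s_0, k_0) = 0x59167
s_2 = Round(s_1, k_1) = 0x85385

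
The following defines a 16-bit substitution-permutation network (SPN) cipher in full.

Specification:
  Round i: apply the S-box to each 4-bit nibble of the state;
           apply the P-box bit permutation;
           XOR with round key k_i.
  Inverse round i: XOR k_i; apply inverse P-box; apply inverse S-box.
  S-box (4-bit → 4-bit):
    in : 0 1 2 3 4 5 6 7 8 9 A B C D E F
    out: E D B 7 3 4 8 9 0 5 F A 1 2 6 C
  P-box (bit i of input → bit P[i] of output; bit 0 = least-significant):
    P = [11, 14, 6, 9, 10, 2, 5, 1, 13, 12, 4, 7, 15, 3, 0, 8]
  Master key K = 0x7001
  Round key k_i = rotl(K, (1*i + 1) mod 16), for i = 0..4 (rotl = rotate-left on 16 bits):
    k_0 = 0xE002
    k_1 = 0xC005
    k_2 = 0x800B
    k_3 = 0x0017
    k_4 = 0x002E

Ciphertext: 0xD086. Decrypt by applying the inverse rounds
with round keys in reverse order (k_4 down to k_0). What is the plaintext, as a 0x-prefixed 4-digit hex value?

0x9C21

s_0 = ciphertext = 0xD086
s_1 = InvRound(s_0, k_4) = 0x4B5D
s_2 = InvRound(s_1, k_3) = 0xB86A
s_3 = InvRound(s_2, k_2) = 0x5459
s_4 = InvRound(s_3, k_1) = 0x4E45
s_5 = InvRound(s_4, k_0) = 0x9C21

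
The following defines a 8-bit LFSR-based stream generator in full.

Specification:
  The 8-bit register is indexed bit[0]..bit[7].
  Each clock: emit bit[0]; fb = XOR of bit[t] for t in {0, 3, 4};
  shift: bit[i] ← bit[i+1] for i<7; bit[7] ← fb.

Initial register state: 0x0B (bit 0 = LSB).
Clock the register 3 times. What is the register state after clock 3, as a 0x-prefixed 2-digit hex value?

0x41

reg_0 = 0x0B
clock 1: out=1, reg = 0x05
clock 2: out=1, reg = 0x82
clock 3: out=0, reg = 0x41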